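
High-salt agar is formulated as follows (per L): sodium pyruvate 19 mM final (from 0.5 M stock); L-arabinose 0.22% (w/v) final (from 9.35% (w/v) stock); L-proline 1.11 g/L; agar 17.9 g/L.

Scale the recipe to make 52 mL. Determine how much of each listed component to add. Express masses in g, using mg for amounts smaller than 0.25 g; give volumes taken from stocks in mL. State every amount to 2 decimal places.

sodium pyruvate 1.98 mL; L-arabinose 1.22 mL; L-proline 57.72 mg; agar 0.93 g

Working volume: 52 mL = 0.052 L.
sodium pyruvate: dilute stock: 19 mM × 52 mL ÷ 500 mM = 1.98 mL
L-arabinose: dilute stock: 0.22% ÷ 9.35% × 52 mL = 1.22 mL
L-proline: 1.11 g/L × 0.052 L = 0.05772 g = 57.72 mg
agar: 17.9 g/L × 0.052 L = 0.93 g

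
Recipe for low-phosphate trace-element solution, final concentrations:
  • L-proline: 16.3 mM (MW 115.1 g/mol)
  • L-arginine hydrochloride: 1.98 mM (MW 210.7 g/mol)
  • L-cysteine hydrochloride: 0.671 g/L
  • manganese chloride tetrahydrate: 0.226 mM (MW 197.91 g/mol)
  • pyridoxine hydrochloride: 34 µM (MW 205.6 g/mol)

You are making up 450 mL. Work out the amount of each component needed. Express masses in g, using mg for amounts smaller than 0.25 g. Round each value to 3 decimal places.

Scale factor relative to 1 L: 0.45.
L-proline: 16.3 mmol/L × 115.1 g/mol × 0.45 L ÷ 1000 = 0.844 g
L-arginine hydrochloride: 1.98 mmol/L × 210.7 mg/mmol × 0.45 L = 187.734 mg
L-cysteine hydrochloride: 0.671 g/L × 0.45 L = 0.302 g
manganese chloride tetrahydrate: 0.226 mmol/L × 197.91 mg/mmol × 0.45 L = 20.127 mg
pyridoxine hydrochloride: 34 µmol/L × 205.6 g/mol × 0.45 L ÷ 1000 = 3.146 mg

L-proline 0.844 g; L-arginine hydrochloride 187.734 mg; L-cysteine hydrochloride 0.302 g; manganese chloride tetrahydrate 20.127 mg; pyridoxine hydrochloride 3.146 mg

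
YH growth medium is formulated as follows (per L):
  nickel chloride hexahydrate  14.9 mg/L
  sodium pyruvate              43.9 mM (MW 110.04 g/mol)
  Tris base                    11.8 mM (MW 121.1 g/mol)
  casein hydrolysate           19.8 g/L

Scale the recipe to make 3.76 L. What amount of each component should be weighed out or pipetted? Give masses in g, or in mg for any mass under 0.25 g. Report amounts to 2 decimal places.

nickel chloride hexahydrate 56.02 mg; sodium pyruvate 18.16 g; Tris base 5.37 g; casein hydrolysate 74.45 g

Scale factor relative to 1 L: 3.76.
nickel chloride hexahydrate: 14.9 mg/L × 3.76 L = 56.02 mg
sodium pyruvate: 43.9 mmol/L × 110.04 g/mol × 3.76 L ÷ 1000 = 18.16 g
Tris base: 11.8 mmol/L × 121.1 g/mol × 3.76 L ÷ 1000 = 5.37 g
casein hydrolysate: 19.8 g/L × 3.76 L = 74.45 g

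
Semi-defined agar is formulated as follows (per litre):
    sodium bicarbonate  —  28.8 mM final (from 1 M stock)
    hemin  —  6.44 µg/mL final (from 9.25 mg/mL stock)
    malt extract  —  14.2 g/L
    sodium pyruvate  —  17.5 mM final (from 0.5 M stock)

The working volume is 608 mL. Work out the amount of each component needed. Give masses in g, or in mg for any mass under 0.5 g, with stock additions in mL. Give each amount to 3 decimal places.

Working volume: 608 mL = 0.608 L.
sodium bicarbonate: V = C2·V2/C1 = 28.8 mM × 608 mL ÷ 1000 mM = 17.510 mL
hemin: C1V1 = C2V2 → 6.44 µg/mL × 608 mL ÷ 9250 µg/mL = 0.423 mL
malt extract: 14.2 g/L × 0.608 L = 8.634 g
sodium pyruvate: V = C2·V2/C1 = 17.5 mM × 608 mL ÷ 500 mM = 21.280 mL

sodium bicarbonate 17.510 mL; hemin 0.423 mL; malt extract 8.634 g; sodium pyruvate 21.280 mL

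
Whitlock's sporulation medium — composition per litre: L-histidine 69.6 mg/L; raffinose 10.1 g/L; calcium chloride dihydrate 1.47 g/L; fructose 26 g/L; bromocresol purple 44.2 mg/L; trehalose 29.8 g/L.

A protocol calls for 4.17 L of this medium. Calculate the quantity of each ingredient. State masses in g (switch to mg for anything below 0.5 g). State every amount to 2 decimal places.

Scale factor relative to 1 L: 4.17.
L-histidine: 69.6 mg/L × 4.17 L = 290.23 mg
raffinose: 10.1 g/L × 4.17 L = 42.12 g
calcium chloride dihydrate: 1.47 g/L × 4.17 L = 6.13 g
fructose: 26 g/L × 4.17 L = 108.42 g
bromocresol purple: 44.2 mg/L × 4.17 L = 184.31 mg
trehalose: 29.8 g/L × 4.17 L = 124.27 g

L-histidine 290.23 mg; raffinose 42.12 g; calcium chloride dihydrate 6.13 g; fructose 108.42 g; bromocresol purple 184.31 mg; trehalose 124.27 g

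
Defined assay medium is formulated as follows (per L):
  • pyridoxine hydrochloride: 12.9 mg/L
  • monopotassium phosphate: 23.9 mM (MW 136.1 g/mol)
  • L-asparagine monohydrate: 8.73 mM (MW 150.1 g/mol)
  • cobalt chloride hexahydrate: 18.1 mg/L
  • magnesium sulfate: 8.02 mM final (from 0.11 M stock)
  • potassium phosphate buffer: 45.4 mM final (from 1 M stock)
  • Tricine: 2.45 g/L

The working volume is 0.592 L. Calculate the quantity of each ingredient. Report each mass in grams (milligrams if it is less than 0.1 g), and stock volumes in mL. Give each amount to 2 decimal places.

pyridoxine hydrochloride 7.64 mg; monopotassium phosphate 1.93 g; L-asparagine monohydrate 0.78 g; cobalt chloride hexahydrate 10.72 mg; magnesium sulfate 43.16 mL; potassium phosphate buffer 26.88 mL; Tricine 1.45 g

Working volume: 0.592 L.
pyridoxine hydrochloride: 12.9 mg/L × 0.592 L = 7.64 mg
monopotassium phosphate: 23.9 mmol/L × 136.1 g/mol × 0.592 L ÷ 1000 = 1.93 g
L-asparagine monohydrate: 8.73 mmol/L × 150.1 g/mol × 0.592 L ÷ 1000 = 0.78 g
cobalt chloride hexahydrate: 18.1 mg/L × 0.592 L = 10.72 mg
magnesium sulfate: dilute stock: 8.02 mM × 592 mL ÷ 110 mM = 43.16 mL
potassium phosphate buffer: V = C2·V2/C1 = 45.4 mM × 592 mL ÷ 1000 mM = 26.88 mL
Tricine: 2.45 g/L × 0.592 L = 1.45 g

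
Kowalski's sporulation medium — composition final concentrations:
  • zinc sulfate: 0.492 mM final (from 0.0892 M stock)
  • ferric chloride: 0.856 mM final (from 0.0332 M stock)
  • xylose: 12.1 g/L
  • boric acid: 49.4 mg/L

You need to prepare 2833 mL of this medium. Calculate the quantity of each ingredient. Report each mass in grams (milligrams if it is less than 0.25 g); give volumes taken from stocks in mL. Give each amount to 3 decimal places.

zinc sulfate 15.626 mL; ferric chloride 73.044 mL; xylose 34.279 g; boric acid 139.950 mg

Target volume = 2833 mL = 2.833 L.
zinc sulfate: dilute stock: 0.492 mM × 2833 mL ÷ 89.2 mM = 15.626 mL
ferric chloride: C1V1 = C2V2 → 0.856 mM × 2833 mL ÷ 33.2 mM = 73.044 mL
xylose: 12.1 g/L × 2.833 L = 34.279 g
boric acid: 49.4 mg/L × 2.833 L = 139.950 mg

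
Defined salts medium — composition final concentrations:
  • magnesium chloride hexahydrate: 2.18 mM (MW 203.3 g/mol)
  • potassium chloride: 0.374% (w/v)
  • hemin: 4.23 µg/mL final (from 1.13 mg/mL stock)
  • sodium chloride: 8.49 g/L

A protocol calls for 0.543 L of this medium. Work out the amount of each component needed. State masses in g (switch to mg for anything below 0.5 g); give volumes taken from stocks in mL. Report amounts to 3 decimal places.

Scale factor relative to 1 L: 0.543.
magnesium chloride hexahydrate: 2.18 mmol/L × 203.3 mg/mmol × 0.543 L = 240.654 mg
potassium chloride: 0.374 g per 100 mL × 543 mL ÷ 100 = 2.031 g
hemin: dilute stock: 4.23 µg/mL × 543 mL ÷ 1130 µg/mL = 2.033 mL
sodium chloride: 8.49 g/L × 0.543 L = 4.610 g

magnesium chloride hexahydrate 240.654 mg; potassium chloride 2.031 g; hemin 2.033 mL; sodium chloride 4.610 g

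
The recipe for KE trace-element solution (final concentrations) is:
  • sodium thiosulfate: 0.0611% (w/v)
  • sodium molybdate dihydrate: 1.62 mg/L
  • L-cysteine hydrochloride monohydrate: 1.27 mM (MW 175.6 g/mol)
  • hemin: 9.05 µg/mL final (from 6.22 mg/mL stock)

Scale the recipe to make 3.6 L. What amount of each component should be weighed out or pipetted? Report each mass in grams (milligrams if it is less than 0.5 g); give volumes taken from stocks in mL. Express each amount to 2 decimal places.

Scale factor relative to 1 L: 3.6.
sodium thiosulfate: 0.0611 g per 100 mL × 3600 mL ÷ 100 = 2.20 g
sodium molybdate dihydrate: 1.62 mg/L × 3.6 L = 5.83 mg
L-cysteine hydrochloride monohydrate: 1.27 mmol/L × 175.6 g/mol × 3.6 L ÷ 1000 = 0.80 g
hemin: V = C2·V2/C1 = 9.05 µg/mL × 3600 mL ÷ 6220 µg/mL = 5.24 mL

sodium thiosulfate 2.20 g; sodium molybdate dihydrate 5.83 mg; L-cysteine hydrochloride monohydrate 0.80 g; hemin 5.24 mL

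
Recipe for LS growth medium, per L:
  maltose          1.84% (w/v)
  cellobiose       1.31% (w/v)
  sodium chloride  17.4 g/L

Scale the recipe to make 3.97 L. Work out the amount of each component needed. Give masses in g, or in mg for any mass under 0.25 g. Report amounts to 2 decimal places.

Working volume: 3.97 L.
maltose: 1.84% w/v = 18.4 g/L → 18.4 × 3.97 L = 73.05 g
cellobiose: 1.31% w/v = 13.1 g/L → 13.1 × 3.97 L = 52.01 g
sodium chloride: 17.4 g/L × 3.97 L = 69.08 g

maltose 73.05 g; cellobiose 52.01 g; sodium chloride 69.08 g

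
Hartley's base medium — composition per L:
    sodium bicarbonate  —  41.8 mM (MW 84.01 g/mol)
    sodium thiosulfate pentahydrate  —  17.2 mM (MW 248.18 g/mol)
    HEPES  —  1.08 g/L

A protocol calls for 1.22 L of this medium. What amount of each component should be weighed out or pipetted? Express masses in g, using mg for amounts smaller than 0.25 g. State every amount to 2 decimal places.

Working volume: 1.22 L.
sodium bicarbonate: 41.8 mmol/L × 84.01 g/mol × 1.22 L ÷ 1000 = 4.28 g
sodium thiosulfate pentahydrate: 17.2 mmol/L × 248.18 g/mol × 1.22 L ÷ 1000 = 5.21 g
HEPES: 1.08 g/L × 1.22 L = 1.32 g

sodium bicarbonate 4.28 g; sodium thiosulfate pentahydrate 5.21 g; HEPES 1.32 g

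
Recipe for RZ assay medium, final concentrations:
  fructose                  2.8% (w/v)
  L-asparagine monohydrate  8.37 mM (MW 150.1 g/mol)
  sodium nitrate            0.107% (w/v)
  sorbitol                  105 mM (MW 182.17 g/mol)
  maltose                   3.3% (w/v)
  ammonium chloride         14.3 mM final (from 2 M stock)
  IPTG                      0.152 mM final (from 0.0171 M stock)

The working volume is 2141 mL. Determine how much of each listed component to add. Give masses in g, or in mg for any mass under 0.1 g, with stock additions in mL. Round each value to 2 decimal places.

fructose 59.95 g; L-asparagine monohydrate 2.69 g; sodium nitrate 2.29 g; sorbitol 40.95 g; maltose 70.65 g; ammonium chloride 15.31 mL; IPTG 19.03 mL

Working volume: 2141 mL = 2.141 L.
fructose: 2.8 g per 100 mL × 2141 mL ÷ 100 = 59.95 g
L-asparagine monohydrate: 8.37 mmol/L × 150.1 g/mol × 2.141 L ÷ 1000 = 2.69 g
sodium nitrate: 0.107% w/v = 1.07 g/L → 1.07 × 2.141 L = 2.29 g
sorbitol: 105 mmol/L × 182.17 g/mol × 2.141 L ÷ 1000 = 40.95 g
maltose: 3.3 g per 100 mL × 2141 mL ÷ 100 = 70.65 g
ammonium chloride: dilute stock: 14.3 mM × 2141 mL ÷ 2000 mM = 15.31 mL
IPTG: C1V1 = C2V2 → 0.152 mM × 2141 mL ÷ 17.1 mM = 19.03 mL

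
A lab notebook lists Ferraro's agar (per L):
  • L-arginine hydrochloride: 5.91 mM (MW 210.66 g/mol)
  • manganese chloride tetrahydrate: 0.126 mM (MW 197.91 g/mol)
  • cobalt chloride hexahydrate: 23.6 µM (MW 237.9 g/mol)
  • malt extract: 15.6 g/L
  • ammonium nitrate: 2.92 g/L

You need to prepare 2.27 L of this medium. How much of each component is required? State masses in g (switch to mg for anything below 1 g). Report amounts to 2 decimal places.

Working volume: 2.27 L.
L-arginine hydrochloride: 5.91 mmol/L × 210.66 g/mol × 2.27 L ÷ 1000 = 2.83 g
manganese chloride tetrahydrate: 0.126 mmol/L × 197.91 mg/mmol × 2.27 L = 56.61 mg
cobalt chloride hexahydrate: 23.6 µmol/L × 237.9 g/mol × 2.27 L ÷ 1000 = 12.74 mg
malt extract: 15.6 g/L × 2.27 L = 35.41 g
ammonium nitrate: 2.92 g/L × 2.27 L = 6.63 g

L-arginine hydrochloride 2.83 g; manganese chloride tetrahydrate 56.61 mg; cobalt chloride hexahydrate 12.74 mg; malt extract 35.41 g; ammonium nitrate 6.63 g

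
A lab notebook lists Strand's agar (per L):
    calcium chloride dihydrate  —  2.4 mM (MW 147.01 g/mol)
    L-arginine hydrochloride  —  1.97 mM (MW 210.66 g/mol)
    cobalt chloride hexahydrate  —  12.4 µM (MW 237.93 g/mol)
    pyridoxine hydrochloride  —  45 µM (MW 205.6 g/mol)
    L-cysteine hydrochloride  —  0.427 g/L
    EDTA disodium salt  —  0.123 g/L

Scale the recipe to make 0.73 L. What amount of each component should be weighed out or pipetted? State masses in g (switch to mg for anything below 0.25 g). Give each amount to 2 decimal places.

Scale factor relative to 1 L: 0.73.
calcium chloride dihydrate: 2.4 mmol/L × 147.01 g/mol × 0.73 L ÷ 1000 = 0.26 g
L-arginine hydrochloride: 1.97 mmol/L × 210.66 g/mol × 0.73 L ÷ 1000 = 0.30 g
cobalt chloride hexahydrate: 12.4 µmol/L × 237.93 g/mol × 0.73 L ÷ 1000 = 2.15 mg
pyridoxine hydrochloride: 45 µmol/L × 205.6 g/mol × 0.73 L ÷ 1000 = 6.75 mg
L-cysteine hydrochloride: 0.427 g/L × 0.73 L = 0.31 g
EDTA disodium salt: 0.123 g/L × 0.73 L = 0.08979 g = 89.79 mg

calcium chloride dihydrate 0.26 g; L-arginine hydrochloride 0.30 g; cobalt chloride hexahydrate 2.15 mg; pyridoxine hydrochloride 6.75 mg; L-cysteine hydrochloride 0.31 g; EDTA disodium salt 89.79 mg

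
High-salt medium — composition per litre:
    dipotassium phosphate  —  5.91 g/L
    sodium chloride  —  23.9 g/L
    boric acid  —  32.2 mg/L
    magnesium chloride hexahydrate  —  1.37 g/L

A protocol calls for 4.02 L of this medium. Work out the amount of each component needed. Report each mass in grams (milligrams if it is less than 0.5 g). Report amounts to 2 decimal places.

dipotassium phosphate 23.76 g; sodium chloride 96.08 g; boric acid 129.44 mg; magnesium chloride hexahydrate 5.51 g

Working volume: 4.02 L.
dipotassium phosphate: 5.91 g/L × 4.02 L = 23.76 g
sodium chloride: 23.9 g/L × 4.02 L = 96.08 g
boric acid: 32.2 mg/L × 4.02 L = 129.44 mg
magnesium chloride hexahydrate: 1.37 g/L × 4.02 L = 5.51 g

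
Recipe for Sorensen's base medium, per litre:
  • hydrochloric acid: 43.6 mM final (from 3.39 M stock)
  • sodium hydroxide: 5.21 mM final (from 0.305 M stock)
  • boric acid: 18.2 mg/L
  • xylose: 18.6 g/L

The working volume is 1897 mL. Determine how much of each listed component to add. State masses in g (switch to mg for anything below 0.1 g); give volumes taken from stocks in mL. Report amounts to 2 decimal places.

hydrochloric acid 24.40 mL; sodium hydroxide 32.40 mL; boric acid 34.53 mg; xylose 35.28 g

Target volume = 1897 mL = 1.897 L.
hydrochloric acid: dilute stock: 43.6 mM × 1897 mL ÷ 3390 mM = 24.40 mL
sodium hydroxide: dilute stock: 5.21 mM × 1897 mL ÷ 305 mM = 32.40 mL
boric acid: 18.2 mg/L × 1.897 L = 34.53 mg
xylose: 18.6 g/L × 1.897 L = 35.28 g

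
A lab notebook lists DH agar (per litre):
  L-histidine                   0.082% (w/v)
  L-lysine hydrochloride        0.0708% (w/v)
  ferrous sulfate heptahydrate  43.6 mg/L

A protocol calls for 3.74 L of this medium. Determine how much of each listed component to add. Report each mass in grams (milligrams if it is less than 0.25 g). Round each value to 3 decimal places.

L-histidine 3.067 g; L-lysine hydrochloride 2.648 g; ferrous sulfate heptahydrate 163.064 mg

Working volume: 3.74 L.
L-histidine: 0.082 g per 100 mL × 3740 mL ÷ 100 = 3.067 g
L-lysine hydrochloride: 0.0708 g per 100 mL × 3740 mL ÷ 100 = 2.648 g
ferrous sulfate heptahydrate: 43.6 mg/L × 3.74 L = 163.064 mg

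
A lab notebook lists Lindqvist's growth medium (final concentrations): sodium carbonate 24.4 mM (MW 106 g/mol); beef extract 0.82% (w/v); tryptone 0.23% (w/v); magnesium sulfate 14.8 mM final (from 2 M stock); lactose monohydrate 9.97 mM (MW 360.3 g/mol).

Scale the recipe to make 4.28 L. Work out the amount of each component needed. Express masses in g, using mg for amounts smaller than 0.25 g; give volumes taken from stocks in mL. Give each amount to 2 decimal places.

Working volume: 4.28 L.
sodium carbonate: 24.4 mmol/L × 106 g/mol × 4.28 L ÷ 1000 = 11.07 g
beef extract: 0.82% w/v = 8.2 g/L → 8.2 × 4.28 L = 35.10 g
tryptone: 0.23% w/v = 2.3 g/L → 2.3 × 4.28 L = 9.84 g
magnesium sulfate: V = C2·V2/C1 = 14.8 mM × 4280 mL ÷ 2000 mM = 31.67 mL
lactose monohydrate: 9.97 mmol/L × 360.3 g/mol × 4.28 L ÷ 1000 = 15.37 g

sodium carbonate 11.07 g; beef extract 35.10 g; tryptone 9.84 g; magnesium sulfate 31.67 mL; lactose monohydrate 15.37 g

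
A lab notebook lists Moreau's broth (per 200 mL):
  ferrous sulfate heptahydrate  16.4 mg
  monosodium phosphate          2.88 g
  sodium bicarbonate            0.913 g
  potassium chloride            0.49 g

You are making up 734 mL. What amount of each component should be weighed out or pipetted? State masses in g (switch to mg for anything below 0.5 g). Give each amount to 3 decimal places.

ferrous sulfate heptahydrate 60.188 mg; monosodium phosphate 10.570 g; sodium bicarbonate 3.351 g; potassium chloride 1.798 g

Ratio of target to recipe volume: 734 / 200 = 3.67.
ferrous sulfate heptahydrate: 16.4 mg × (734 mL / 200 mL) = 60.188 mg
monosodium phosphate: 2.88 g × (734 mL / 200 mL) = 10.570 g
sodium bicarbonate: 0.913 g × (734 mL / 200 mL) = 3.351 g
potassium chloride: 0.49 g × (734 mL / 200 mL) = 1.798 g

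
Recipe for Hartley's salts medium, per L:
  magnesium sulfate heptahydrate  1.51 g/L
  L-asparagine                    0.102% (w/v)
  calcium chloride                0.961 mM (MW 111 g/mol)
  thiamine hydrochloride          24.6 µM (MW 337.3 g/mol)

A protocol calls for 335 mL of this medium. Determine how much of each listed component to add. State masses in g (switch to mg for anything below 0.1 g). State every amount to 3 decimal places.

Working volume: 335 mL = 0.335 L.
magnesium sulfate heptahydrate: 1.51 g/L × 0.335 L = 0.506 g
L-asparagine: 0.102 g per 100 mL × 335 mL ÷ 100 = 0.342 g
calcium chloride: 0.961 mmol/L × 111 mg/mmol × 0.335 L = 35.735 mg
thiamine hydrochloride: 24.6 µmol/L × 337.3 g/mol × 0.335 L ÷ 1000 = 2.780 mg

magnesium sulfate heptahydrate 0.506 g; L-asparagine 0.342 g; calcium chloride 35.735 mg; thiamine hydrochloride 2.780 mg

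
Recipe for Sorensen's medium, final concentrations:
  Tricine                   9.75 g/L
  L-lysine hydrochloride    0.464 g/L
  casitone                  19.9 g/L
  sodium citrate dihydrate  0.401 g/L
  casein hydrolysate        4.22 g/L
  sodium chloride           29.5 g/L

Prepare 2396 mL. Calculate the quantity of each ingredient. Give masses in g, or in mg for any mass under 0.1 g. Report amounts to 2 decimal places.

Scale factor relative to 1 L: 2.396.
Tricine: 9.75 g/L × 2.396 L = 23.36 g
L-lysine hydrochloride: 0.464 g/L × 2.396 L = 1.11 g
casitone: 19.9 g/L × 2.396 L = 47.68 g
sodium citrate dihydrate: 0.401 g/L × 2.396 L = 0.96 g
casein hydrolysate: 4.22 g/L × 2.396 L = 10.11 g
sodium chloride: 29.5 g/L × 2.396 L = 70.68 g

Tricine 23.36 g; L-lysine hydrochloride 1.11 g; casitone 47.68 g; sodium citrate dihydrate 0.96 g; casein hydrolysate 10.11 g; sodium chloride 70.68 g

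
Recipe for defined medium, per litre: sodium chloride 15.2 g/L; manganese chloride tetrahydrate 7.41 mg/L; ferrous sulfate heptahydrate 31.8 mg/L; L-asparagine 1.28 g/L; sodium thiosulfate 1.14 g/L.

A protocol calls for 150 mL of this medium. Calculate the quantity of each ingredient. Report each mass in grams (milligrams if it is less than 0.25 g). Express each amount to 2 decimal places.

Working volume: 150 mL = 0.15 L.
sodium chloride: 15.2 g/L × 0.15 L = 2.28 g
manganese chloride tetrahydrate: 7.41 mg/L × 0.15 L = 1.11 mg
ferrous sulfate heptahydrate: 31.8 mg/L × 0.15 L = 4.77 mg
L-asparagine: 1.28 g/L × 0.15 L = 0.192 g = 192.00 mg
sodium thiosulfate: 1.14 g/L × 0.15 L = 0.171 g = 171.00 mg

sodium chloride 2.28 g; manganese chloride tetrahydrate 1.11 mg; ferrous sulfate heptahydrate 4.77 mg; L-asparagine 192.00 mg; sodium thiosulfate 171.00 mg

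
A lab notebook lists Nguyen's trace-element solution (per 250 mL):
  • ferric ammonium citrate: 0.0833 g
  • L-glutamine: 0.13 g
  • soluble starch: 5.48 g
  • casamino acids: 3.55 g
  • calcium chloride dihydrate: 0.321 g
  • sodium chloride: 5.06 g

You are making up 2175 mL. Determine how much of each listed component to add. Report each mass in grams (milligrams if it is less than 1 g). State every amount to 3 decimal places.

Scale factor = 2175 mL / 250 mL = 8.7.
ferric ammonium citrate: 0.0833 g × (2175 mL / 250 mL) = 0.72471 g = 724.710 mg
L-glutamine: 0.13 g × (2175 mL / 250 mL) = 1.131 g
soluble starch: 5.48 g × (2175 mL / 250 mL) = 47.676 g
casamino acids: 3.55 g × (2175 mL / 250 mL) = 30.885 g
calcium chloride dihydrate: 0.321 g × (2175 mL / 250 mL) = 2.793 g
sodium chloride: 5.06 g × (2175 mL / 250 mL) = 44.022 g

ferric ammonium citrate 724.710 mg; L-glutamine 1.131 g; soluble starch 47.676 g; casamino acids 30.885 g; calcium chloride dihydrate 2.793 g; sodium chloride 44.022 g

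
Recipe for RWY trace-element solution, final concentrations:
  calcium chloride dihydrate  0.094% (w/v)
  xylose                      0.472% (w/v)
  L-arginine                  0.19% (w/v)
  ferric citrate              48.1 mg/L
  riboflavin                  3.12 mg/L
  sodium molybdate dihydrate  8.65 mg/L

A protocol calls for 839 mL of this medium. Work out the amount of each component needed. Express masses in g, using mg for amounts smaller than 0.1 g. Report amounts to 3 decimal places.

Scale factor relative to 1 L: 0.839.
calcium chloride dihydrate: 0.094 g per 100 mL × 839 mL ÷ 100 = 0.789 g
xylose: 0.472% w/v = 4.72 g/L → 4.72 × 0.839 L = 3.960 g
L-arginine: 0.19 g per 100 mL × 839 mL ÷ 100 = 1.594 g
ferric citrate: 48.1 mg/L × 0.839 L = 40.356 mg
riboflavin: 3.12 mg/L × 0.839 L = 2.618 mg
sodium molybdate dihydrate: 8.65 mg/L × 0.839 L = 7.257 mg

calcium chloride dihydrate 0.789 g; xylose 3.960 g; L-arginine 1.594 g; ferric citrate 40.356 mg; riboflavin 2.618 mg; sodium molybdate dihydrate 7.257 mg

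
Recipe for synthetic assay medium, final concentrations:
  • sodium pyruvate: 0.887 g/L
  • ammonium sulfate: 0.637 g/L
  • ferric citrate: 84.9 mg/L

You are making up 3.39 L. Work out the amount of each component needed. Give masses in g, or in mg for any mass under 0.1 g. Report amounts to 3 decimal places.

Working volume: 3.39 L.
sodium pyruvate: 0.887 g/L × 3.39 L = 3.007 g
ammonium sulfate: 0.637 g/L × 3.39 L = 2.159 g
ferric citrate: 84.9 mg/L × 3.39 L = 287.811 mg = 0.288 g

sodium pyruvate 3.007 g; ammonium sulfate 2.159 g; ferric citrate 0.288 g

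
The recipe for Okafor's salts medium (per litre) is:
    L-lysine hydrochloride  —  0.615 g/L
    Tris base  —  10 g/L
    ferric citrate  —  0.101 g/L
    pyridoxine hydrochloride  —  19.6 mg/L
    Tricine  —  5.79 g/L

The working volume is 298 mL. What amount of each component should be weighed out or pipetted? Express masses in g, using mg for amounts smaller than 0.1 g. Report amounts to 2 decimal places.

L-lysine hydrochloride 0.18 g; Tris base 2.98 g; ferric citrate 30.10 mg; pyridoxine hydrochloride 5.84 mg; Tricine 1.73 g

Scale factor relative to 1 L: 0.298.
L-lysine hydrochloride: 0.615 g/L × 0.298 L = 0.18 g
Tris base: 10 g/L × 0.298 L = 2.98 g
ferric citrate: 0.101 g/L × 0.298 L = 0.030098 g = 30.10 mg
pyridoxine hydrochloride: 19.6 mg/L × 0.298 L = 5.84 mg
Tricine: 5.79 g/L × 0.298 L = 1.73 g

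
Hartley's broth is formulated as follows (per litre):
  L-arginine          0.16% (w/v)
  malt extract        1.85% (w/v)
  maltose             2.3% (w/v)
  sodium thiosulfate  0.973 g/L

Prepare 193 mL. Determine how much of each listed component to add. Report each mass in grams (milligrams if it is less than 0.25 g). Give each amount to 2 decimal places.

L-arginine 0.31 g; malt extract 3.57 g; maltose 4.44 g; sodium thiosulfate 187.79 mg

Target volume = 193 mL = 0.193 L.
L-arginine: 0.16% w/v = 1.6 g/L → 1.6 × 0.193 L = 0.31 g
malt extract: 1.85 g per 100 mL × 193 mL ÷ 100 = 3.57 g
maltose: 2.3 g per 100 mL × 193 mL ÷ 100 = 4.44 g
sodium thiosulfate: 0.973 g/L × 0.193 L = 0.187789 g = 187.79 mg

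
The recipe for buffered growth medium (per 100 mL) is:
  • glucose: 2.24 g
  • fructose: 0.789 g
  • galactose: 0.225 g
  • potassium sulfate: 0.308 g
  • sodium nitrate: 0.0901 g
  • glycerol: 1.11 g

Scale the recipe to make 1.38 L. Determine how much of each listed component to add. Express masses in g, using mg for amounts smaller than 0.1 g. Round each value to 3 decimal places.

glucose 30.912 g; fructose 10.888 g; galactose 3.105 g; potassium sulfate 4.250 g; sodium nitrate 1.243 g; glycerol 15.318 g

Ratio of target to recipe volume: 1380 / 100 = 13.8.
glucose: 2.24 g × (1380 mL / 100 mL) = 30.912 g
fructose: 0.789 g × (1380 mL / 100 mL) = 10.888 g
galactose: 0.225 g × (1380 mL / 100 mL) = 3.105 g
potassium sulfate: 0.308 g × (1380 mL / 100 mL) = 4.250 g
sodium nitrate: 0.0901 g × (1380 mL / 100 mL) = 1.243 g
glycerol: 1.11 g × (1380 mL / 100 mL) = 15.318 g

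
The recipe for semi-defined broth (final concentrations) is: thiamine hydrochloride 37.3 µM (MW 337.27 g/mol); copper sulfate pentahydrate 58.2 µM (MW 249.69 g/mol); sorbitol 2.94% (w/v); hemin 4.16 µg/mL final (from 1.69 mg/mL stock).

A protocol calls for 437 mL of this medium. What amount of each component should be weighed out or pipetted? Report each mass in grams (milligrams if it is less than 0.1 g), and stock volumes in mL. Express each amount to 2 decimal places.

Scale factor relative to 1 L: 0.437.
thiamine hydrochloride: 37.3 µmol/L × 337.27 g/mol × 0.437 L ÷ 1000 = 5.50 mg
copper sulfate pentahydrate: 58.2 µmol/L × 249.69 g/mol × 0.437 L ÷ 1000 = 6.35 mg
sorbitol: 2.94 g per 100 mL × 437 mL ÷ 100 = 12.85 g
hemin: dilute stock: 4.16 µg/mL × 437 mL ÷ 1690 µg/mL = 1.08 mL

thiamine hydrochloride 5.50 mg; copper sulfate pentahydrate 6.35 mg; sorbitol 12.85 g; hemin 1.08 mL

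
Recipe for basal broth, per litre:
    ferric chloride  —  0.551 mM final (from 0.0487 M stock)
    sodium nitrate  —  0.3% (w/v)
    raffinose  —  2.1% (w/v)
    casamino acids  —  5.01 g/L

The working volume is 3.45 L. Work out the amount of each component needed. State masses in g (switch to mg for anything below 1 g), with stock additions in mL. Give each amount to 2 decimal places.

ferric chloride 39.03 mL; sodium nitrate 10.35 g; raffinose 72.45 g; casamino acids 17.28 g

Scale factor relative to 1 L: 3.45.
ferric chloride: V = C2·V2/C1 = 0.551 mM × 3450 mL ÷ 48.7 mM = 39.03 mL
sodium nitrate: 0.3% w/v = 3 g/L → 3 × 3.45 L = 10.35 g
raffinose: 2.1% w/v = 21 g/L → 21 × 3.45 L = 72.45 g
casamino acids: 5.01 g/L × 3.45 L = 17.28 g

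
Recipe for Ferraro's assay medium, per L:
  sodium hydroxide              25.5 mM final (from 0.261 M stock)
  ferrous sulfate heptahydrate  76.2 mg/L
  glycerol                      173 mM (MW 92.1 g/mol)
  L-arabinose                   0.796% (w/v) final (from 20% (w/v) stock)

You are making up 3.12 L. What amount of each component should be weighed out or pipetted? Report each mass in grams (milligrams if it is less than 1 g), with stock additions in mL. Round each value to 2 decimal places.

Scale factor relative to 1 L: 3.12.
sodium hydroxide: V = C2·V2/C1 = 25.5 mM × 3120 mL ÷ 261 mM = 304.83 mL
ferrous sulfate heptahydrate: 76.2 mg/L × 3.12 L = 237.74 mg
glycerol: 173 mmol/L × 92.1 g/mol × 3.12 L ÷ 1000 = 49.71 g
L-arabinose: dilute stock: 0.796% ÷ 20% × 3120 mL = 124.18 mL

sodium hydroxide 304.83 mL; ferrous sulfate heptahydrate 237.74 mg; glycerol 49.71 g; L-arabinose 124.18 mL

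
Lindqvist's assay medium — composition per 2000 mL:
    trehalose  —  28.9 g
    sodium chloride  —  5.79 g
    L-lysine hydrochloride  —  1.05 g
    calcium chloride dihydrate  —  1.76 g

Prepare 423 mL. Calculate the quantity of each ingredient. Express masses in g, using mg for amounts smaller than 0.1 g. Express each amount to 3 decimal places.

trehalose 6.112 g; sodium chloride 1.225 g; L-lysine hydrochloride 0.222 g; calcium chloride dihydrate 0.372 g

Scale factor = 423 mL / 2000 mL = 0.2115.
trehalose: 28.9 g × (423 mL / 2000 mL) = 6.112 g
sodium chloride: 5.79 g × (423 mL / 2000 mL) = 1.225 g
L-lysine hydrochloride: 1.05 g × (423 mL / 2000 mL) = 0.222 g
calcium chloride dihydrate: 1.76 g × (423 mL / 2000 mL) = 0.372 g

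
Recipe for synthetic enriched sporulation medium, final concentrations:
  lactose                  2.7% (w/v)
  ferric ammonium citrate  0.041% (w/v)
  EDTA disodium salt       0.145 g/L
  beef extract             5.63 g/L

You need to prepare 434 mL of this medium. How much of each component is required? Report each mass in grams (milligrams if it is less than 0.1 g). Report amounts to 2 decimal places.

lactose 11.72 g; ferric ammonium citrate 0.18 g; EDTA disodium salt 62.93 mg; beef extract 2.44 g

Working volume: 434 mL = 0.434 L.
lactose: 2.7% w/v = 27 g/L → 27 × 0.434 L = 11.72 g
ferric ammonium citrate: 0.041 g per 100 mL × 434 mL ÷ 100 = 0.18 g
EDTA disodium salt: 0.145 g/L × 0.434 L = 0.06293 g = 62.93 mg
beef extract: 5.63 g/L × 0.434 L = 2.44 g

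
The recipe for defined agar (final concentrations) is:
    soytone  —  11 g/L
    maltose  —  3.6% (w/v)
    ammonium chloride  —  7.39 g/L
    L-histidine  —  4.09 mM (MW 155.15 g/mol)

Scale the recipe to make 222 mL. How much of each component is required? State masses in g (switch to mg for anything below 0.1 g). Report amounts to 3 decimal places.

Target volume = 222 mL = 0.222 L.
soytone: 11 g/L × 0.222 L = 2.442 g
maltose: 3.6 g per 100 mL × 222 mL ÷ 100 = 7.992 g
ammonium chloride: 7.39 g/L × 0.222 L = 1.641 g
L-histidine: 4.09 mmol/L × 155.15 g/mol × 0.222 L ÷ 1000 = 0.141 g

soytone 2.442 g; maltose 7.992 g; ammonium chloride 1.641 g; L-histidine 0.141 g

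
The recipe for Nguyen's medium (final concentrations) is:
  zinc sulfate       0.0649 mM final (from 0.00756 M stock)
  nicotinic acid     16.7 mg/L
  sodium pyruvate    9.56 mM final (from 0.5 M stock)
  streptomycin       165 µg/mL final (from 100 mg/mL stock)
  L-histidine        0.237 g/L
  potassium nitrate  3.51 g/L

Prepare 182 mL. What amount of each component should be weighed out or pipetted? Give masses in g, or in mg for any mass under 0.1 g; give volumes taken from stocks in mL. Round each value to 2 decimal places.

Working volume: 182 mL = 0.182 L.
zinc sulfate: V = C2·V2/C1 = 0.0649 mM × 182 mL ÷ 7.56 mM = 1.56 mL
nicotinic acid: 16.7 mg/L × 0.182 L = 3.04 mg
sodium pyruvate: C1V1 = C2V2 → 9.56 mM × 182 mL ÷ 500 mM = 3.48 mL
streptomycin: dilute stock: 165 µg/mL × 182 mL ÷ 100000 µg/mL = 0.30 mL
L-histidine: 0.237 g/L × 0.182 L = 0.043134 g = 43.13 mg
potassium nitrate: 3.51 g/L × 0.182 L = 0.64 g

zinc sulfate 1.56 mL; nicotinic acid 3.04 mg; sodium pyruvate 3.48 mL; streptomycin 0.30 mL; L-histidine 43.13 mg; potassium nitrate 0.64 g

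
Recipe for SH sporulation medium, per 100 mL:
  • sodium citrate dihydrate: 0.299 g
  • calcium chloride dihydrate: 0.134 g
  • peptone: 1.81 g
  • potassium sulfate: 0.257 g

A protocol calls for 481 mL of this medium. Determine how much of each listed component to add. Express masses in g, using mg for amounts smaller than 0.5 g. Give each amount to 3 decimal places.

sodium citrate dihydrate 1.438 g; calcium chloride dihydrate 0.645 g; peptone 8.706 g; potassium sulfate 1.236 g

Scale factor = 481 mL / 100 mL = 4.81.
sodium citrate dihydrate: 0.299 g × (481 mL / 100 mL) = 1.438 g
calcium chloride dihydrate: 0.134 g × (481 mL / 100 mL) = 0.645 g
peptone: 1.81 g × (481 mL / 100 mL) = 8.706 g
potassium sulfate: 0.257 g × (481 mL / 100 mL) = 1.236 g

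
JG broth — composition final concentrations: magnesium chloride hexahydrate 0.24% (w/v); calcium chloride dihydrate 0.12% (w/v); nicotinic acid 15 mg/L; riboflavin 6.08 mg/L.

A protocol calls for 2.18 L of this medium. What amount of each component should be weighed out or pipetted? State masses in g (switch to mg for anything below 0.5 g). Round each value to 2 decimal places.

Working volume: 2.18 L.
magnesium chloride hexahydrate: 0.24 g per 100 mL × 2180 mL ÷ 100 = 5.23 g
calcium chloride dihydrate: 0.12 g per 100 mL × 2180 mL ÷ 100 = 2.62 g
nicotinic acid: 15 mg/L × 2.18 L = 32.70 mg
riboflavin: 6.08 mg/L × 2.18 L = 13.25 mg

magnesium chloride hexahydrate 5.23 g; calcium chloride dihydrate 2.62 g; nicotinic acid 32.70 mg; riboflavin 13.25 mg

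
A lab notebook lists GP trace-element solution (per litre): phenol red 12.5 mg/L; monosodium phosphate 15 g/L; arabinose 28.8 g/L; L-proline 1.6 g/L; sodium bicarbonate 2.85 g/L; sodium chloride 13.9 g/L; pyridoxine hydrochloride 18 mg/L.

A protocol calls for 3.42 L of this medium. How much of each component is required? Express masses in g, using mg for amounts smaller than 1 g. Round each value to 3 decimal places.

Working volume: 3.42 L.
phenol red: 12.5 mg/L × 3.42 L = 42.750 mg
monosodium phosphate: 15 g/L × 3.42 L = 51.300 g
arabinose: 28.8 g/L × 3.42 L = 98.496 g
L-proline: 1.6 g/L × 3.42 L = 5.472 g
sodium bicarbonate: 2.85 g/L × 3.42 L = 9.747 g
sodium chloride: 13.9 g/L × 3.42 L = 47.538 g
pyridoxine hydrochloride: 18 mg/L × 3.42 L = 61.560 mg

phenol red 42.750 mg; monosodium phosphate 51.300 g; arabinose 98.496 g; L-proline 5.472 g; sodium bicarbonate 9.747 g; sodium chloride 47.538 g; pyridoxine hydrochloride 61.560 mg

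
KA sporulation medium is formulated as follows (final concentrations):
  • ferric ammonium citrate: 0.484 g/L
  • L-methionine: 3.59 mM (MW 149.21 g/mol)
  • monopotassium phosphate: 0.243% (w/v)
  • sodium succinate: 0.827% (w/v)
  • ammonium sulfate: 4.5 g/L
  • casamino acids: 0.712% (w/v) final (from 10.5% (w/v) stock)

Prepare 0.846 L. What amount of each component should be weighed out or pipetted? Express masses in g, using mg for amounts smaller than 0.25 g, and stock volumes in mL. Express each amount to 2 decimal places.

Working volume: 0.846 L.
ferric ammonium citrate: 0.484 g/L × 0.846 L = 0.41 g
L-methionine: 3.59 mmol/L × 149.21 g/mol × 0.846 L ÷ 1000 = 0.45 g
monopotassium phosphate: 0.243 g per 100 mL × 846 mL ÷ 100 = 2.06 g
sodium succinate: 0.827 g per 100 mL × 846 mL ÷ 100 = 7.00 g
ammonium sulfate: 4.5 g/L × 0.846 L = 3.81 g
casamino acids: dilute stock: 0.712% ÷ 10.5% × 846 mL = 57.37 mL

ferric ammonium citrate 0.41 g; L-methionine 0.45 g; monopotassium phosphate 2.06 g; sodium succinate 7.00 g; ammonium sulfate 3.81 g; casamino acids 57.37 mL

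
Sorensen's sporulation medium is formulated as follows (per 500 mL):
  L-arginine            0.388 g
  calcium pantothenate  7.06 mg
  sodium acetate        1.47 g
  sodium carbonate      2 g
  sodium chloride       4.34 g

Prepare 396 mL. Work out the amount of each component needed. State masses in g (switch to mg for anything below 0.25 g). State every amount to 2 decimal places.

Scale factor = 396 mL / 500 mL = 0.792.
L-arginine: 0.388 g × (396 mL / 500 mL) = 0.31 g
calcium pantothenate: 7.06 mg × (396 mL / 500 mL) = 5.59 mg
sodium acetate: 1.47 g × (396 mL / 500 mL) = 1.16 g
sodium carbonate: 2 g × (396 mL / 500 mL) = 1.58 g
sodium chloride: 4.34 g × (396 mL / 500 mL) = 3.44 g

L-arginine 0.31 g; calcium pantothenate 5.59 mg; sodium acetate 1.16 g; sodium carbonate 1.58 g; sodium chloride 3.44 g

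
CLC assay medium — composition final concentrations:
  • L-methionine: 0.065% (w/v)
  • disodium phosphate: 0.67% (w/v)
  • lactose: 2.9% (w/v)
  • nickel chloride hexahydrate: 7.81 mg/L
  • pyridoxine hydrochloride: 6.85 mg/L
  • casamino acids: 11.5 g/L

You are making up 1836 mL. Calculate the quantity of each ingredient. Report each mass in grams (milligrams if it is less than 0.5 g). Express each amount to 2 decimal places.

Scale factor relative to 1 L: 1.836.
L-methionine: 0.065 g per 100 mL × 1836 mL ÷ 100 = 1.19 g
disodium phosphate: 0.67% w/v = 6.7 g/L → 6.7 × 1.836 L = 12.30 g
lactose: 2.9 g per 100 mL × 1836 mL ÷ 100 = 53.24 g
nickel chloride hexahydrate: 7.81 mg/L × 1.836 L = 14.34 mg
pyridoxine hydrochloride: 6.85 mg/L × 1.836 L = 12.58 mg
casamino acids: 11.5 g/L × 1.836 L = 21.11 g

L-methionine 1.19 g; disodium phosphate 12.30 g; lactose 53.24 g; nickel chloride hexahydrate 14.34 mg; pyridoxine hydrochloride 12.58 mg; casamino acids 21.11 g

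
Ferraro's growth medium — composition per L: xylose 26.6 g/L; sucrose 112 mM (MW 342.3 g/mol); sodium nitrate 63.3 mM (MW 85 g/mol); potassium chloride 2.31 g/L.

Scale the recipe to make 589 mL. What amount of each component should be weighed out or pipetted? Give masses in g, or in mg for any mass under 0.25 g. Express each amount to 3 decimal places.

Working volume: 589 mL = 0.589 L.
xylose: 26.6 g/L × 0.589 L = 15.667 g
sucrose: 112 mmol/L × 342.3 g/mol × 0.589 L ÷ 1000 = 22.581 g
sodium nitrate: 63.3 mmol/L × 85 g/mol × 0.589 L ÷ 1000 = 3.169 g
potassium chloride: 2.31 g/L × 0.589 L = 1.361 g

xylose 15.667 g; sucrose 22.581 g; sodium nitrate 3.169 g; potassium chloride 1.361 g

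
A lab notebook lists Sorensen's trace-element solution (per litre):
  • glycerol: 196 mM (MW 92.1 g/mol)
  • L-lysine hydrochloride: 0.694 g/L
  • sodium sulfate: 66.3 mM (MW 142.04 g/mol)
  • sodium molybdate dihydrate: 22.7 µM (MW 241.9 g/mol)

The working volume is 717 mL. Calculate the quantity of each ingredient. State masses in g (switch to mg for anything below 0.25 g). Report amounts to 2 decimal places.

Scale factor relative to 1 L: 0.717.
glycerol: 196 mmol/L × 92.1 g/mol × 0.717 L ÷ 1000 = 12.94 g
L-lysine hydrochloride: 0.694 g/L × 0.717 L = 0.50 g
sodium sulfate: 66.3 mmol/L × 142.04 g/mol × 0.717 L ÷ 1000 = 6.75 g
sodium molybdate dihydrate: 22.7 µmol/L × 241.9 g/mol × 0.717 L ÷ 1000 = 3.94 mg

glycerol 12.94 g; L-lysine hydrochloride 0.50 g; sodium sulfate 6.75 g; sodium molybdate dihydrate 3.94 mg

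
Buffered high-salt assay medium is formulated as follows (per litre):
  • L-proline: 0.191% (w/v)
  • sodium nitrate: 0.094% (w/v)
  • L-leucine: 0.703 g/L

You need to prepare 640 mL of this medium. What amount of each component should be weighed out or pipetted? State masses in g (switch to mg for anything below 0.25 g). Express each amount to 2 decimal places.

L-proline 1.22 g; sodium nitrate 0.60 g; L-leucine 0.45 g

Target volume = 640 mL = 0.64 L.
L-proline: 0.191 g per 100 mL × 640 mL ÷ 100 = 1.22 g
sodium nitrate: 0.094 g per 100 mL × 640 mL ÷ 100 = 0.60 g
L-leucine: 0.703 g/L × 0.64 L = 0.45 g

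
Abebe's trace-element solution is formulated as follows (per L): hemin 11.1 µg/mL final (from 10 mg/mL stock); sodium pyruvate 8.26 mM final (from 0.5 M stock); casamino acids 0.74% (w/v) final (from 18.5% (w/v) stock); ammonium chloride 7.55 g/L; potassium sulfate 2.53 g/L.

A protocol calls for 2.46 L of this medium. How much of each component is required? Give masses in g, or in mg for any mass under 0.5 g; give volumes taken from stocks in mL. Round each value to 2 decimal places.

hemin 2.73 mL; sodium pyruvate 40.64 mL; casamino acids 98.40 mL; ammonium chloride 18.57 g; potassium sulfate 6.22 g

Scale factor relative to 1 L: 2.46.
hemin: C1V1 = C2V2 → 11.1 µg/mL × 2460 mL ÷ 10000 µg/mL = 2.73 mL
sodium pyruvate: V = C2·V2/C1 = 8.26 mM × 2460 mL ÷ 500 mM = 40.64 mL
casamino acids: dilute stock: 0.74% ÷ 18.5% × 2460 mL = 98.40 mL
ammonium chloride: 7.55 g/L × 2.46 L = 18.57 g
potassium sulfate: 2.53 g/L × 2.46 L = 6.22 g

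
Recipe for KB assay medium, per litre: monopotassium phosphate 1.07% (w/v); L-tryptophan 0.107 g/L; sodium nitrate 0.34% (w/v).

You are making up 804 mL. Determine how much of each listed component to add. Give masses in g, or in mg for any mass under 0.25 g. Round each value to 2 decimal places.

monopotassium phosphate 8.60 g; L-tryptophan 86.03 mg; sodium nitrate 2.73 g

Scale factor relative to 1 L: 0.804.
monopotassium phosphate: 1.07 g per 100 mL × 804 mL ÷ 100 = 8.60 g
L-tryptophan: 0.107 g/L × 0.804 L = 0.086028 g = 86.03 mg
sodium nitrate: 0.34 g per 100 mL × 804 mL ÷ 100 = 2.73 g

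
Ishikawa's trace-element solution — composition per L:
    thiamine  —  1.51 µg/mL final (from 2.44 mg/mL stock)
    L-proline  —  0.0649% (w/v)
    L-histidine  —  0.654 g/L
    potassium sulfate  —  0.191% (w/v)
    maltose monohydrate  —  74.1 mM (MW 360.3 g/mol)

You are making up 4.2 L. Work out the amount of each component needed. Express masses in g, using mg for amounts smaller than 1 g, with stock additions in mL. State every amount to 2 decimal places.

Working volume: 4.2 L.
thiamine: dilute stock: 1.51 µg/mL × 4200 mL ÷ 2440 µg/mL = 2.60 mL
L-proline: 0.0649 g per 100 mL × 4200 mL ÷ 100 = 2.73 g
L-histidine: 0.654 g/L × 4.2 L = 2.75 g
potassium sulfate: 0.191 g per 100 mL × 4200 mL ÷ 100 = 8.02 g
maltose monohydrate: 74.1 mmol/L × 360.3 g/mol × 4.2 L ÷ 1000 = 112.13 g

thiamine 2.60 mL; L-proline 2.73 g; L-histidine 2.75 g; potassium sulfate 8.02 g; maltose monohydrate 112.13 g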